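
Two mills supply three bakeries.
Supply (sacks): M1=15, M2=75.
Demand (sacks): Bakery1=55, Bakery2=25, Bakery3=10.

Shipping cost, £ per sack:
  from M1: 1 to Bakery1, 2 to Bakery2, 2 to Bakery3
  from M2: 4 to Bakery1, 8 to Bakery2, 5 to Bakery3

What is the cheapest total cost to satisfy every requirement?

A cheapest plan:
  M1–Bakery2: 15 × £2 = £30
  M2–Bakery1: 55 × £4 = £220
  M2–Bakery2: 10 × £8 = £80
  M2–Bakery3: 10 × £5 = £50
Total = 30 + 220 + 80 + 50 = £380.
(Supply check: M1 ships 15; M2 ships 75.)

380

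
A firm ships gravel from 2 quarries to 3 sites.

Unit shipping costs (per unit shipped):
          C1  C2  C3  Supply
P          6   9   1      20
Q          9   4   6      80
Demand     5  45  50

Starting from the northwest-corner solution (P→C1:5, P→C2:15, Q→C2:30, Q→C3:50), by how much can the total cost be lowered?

Current plan cost = 5·6 + 15·9 + 30·4 + 50·6 = 585.
Optimal plan:
  P->C3: 20 × 1 = 20
  Q->C1: 5 × 9 = 45
  Q->C2: 45 × 4 = 180
  Q->C3: 30 × 6 = 180
Optimal cost = 425.
Saving = 585 − 425 = 160.

160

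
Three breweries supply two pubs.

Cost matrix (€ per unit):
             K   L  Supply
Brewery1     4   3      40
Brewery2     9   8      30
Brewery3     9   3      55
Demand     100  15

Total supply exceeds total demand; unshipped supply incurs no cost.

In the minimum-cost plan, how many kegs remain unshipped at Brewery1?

0

An optimal plan:
  Brewery1->K: 40 kegs
  Brewery2->K: 20 kegs
  Brewery3->K: 40 kegs
  Brewery3->L: 15 kegs
Total cost = €745.
Brewery1 ships 40 of its 40, leaving 0.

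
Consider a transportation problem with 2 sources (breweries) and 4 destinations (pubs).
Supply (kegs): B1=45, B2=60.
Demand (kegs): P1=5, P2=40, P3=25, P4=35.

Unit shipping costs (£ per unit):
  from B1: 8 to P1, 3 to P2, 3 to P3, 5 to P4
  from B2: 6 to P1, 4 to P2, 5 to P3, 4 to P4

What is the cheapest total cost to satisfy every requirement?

385

A cheapest plan:
  B1→P2: 20 kegs
  B1→P3: 25 kegs
  B2→P1: 5 kegs
  B2→P2: 20 kegs
  B2→P4: 35 kegs
Total cost = £385.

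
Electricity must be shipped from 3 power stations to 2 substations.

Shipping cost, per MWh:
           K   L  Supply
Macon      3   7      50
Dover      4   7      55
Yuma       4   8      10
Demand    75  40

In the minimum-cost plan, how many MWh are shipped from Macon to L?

0

The minimum-cost plan:
  Macon to K: 50 × 3 = 150
  Dover to K: 15 × 4 = 60
  Dover to L: 40 × 7 = 280
  Yuma to K: 10 × 4 = 40
Total cost = 530.
The route Macon→L is not used.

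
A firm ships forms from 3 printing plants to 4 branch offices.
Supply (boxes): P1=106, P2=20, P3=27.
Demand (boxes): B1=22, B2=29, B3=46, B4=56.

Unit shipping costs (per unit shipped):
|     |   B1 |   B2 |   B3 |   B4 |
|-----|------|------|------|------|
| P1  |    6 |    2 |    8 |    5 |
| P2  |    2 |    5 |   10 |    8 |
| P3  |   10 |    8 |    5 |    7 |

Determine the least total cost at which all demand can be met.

One minimum-cost allocation:
  P1–B1: 2 × 6 = 12
  P1–B2: 29 × 2 = 58
  P1–B3: 19 × 8 = 152
  P1–B4: 56 × 5 = 280
  P2–B1: 20 × 2 = 40
  P3–B3: 27 × 5 = 135
Total = 12 + 58 + 152 + 280 + 40 + 135 = 677.

677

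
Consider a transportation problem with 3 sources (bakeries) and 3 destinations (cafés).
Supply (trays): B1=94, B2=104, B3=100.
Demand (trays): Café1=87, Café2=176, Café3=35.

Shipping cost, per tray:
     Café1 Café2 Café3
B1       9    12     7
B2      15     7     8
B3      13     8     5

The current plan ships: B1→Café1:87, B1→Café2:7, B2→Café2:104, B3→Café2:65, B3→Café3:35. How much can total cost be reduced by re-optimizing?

14

Current plan cost = 87·9 + 7·12 + 104·7 + 65·8 + 35·5 = 2290.
Optimal plan:
  B1→Café1: 87 × 9 = 783
  B1→Café3: 7 × 7 = 49
  B2→Café2: 104 × 7 = 728
  B3→Café2: 72 × 8 = 576
  B3→Café3: 28 × 5 = 140
Optimal cost = 2276.
Saving = 2290 − 2276 = 14.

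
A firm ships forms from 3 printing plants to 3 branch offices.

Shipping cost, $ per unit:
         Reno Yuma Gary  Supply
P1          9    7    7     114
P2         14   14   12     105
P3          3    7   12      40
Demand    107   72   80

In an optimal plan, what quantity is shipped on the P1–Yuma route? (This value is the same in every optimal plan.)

72

The minimum-cost plan:
  P1–Yuma: 72 × $7 = $504
  P1–Gary: 42 × $7 = $294
  P2–Reno: 67 × $14 = $938
  P2–Gary: 38 × $12 = $456
  P3–Reno: 40 × $3 = $120
Total cost = $2312.
So P1→Yuma carries 72 boxes.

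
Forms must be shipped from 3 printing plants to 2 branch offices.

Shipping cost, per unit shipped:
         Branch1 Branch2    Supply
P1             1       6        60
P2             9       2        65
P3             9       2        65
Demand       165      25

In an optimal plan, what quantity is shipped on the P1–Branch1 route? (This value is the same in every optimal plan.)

Solving gives:
  P1–Branch1: 60 × 1 = 60
  P2–Branch1: 65 × 9 = 585
  P3–Branch1: 40 × 9 = 360
  P3–Branch2: 25 × 2 = 50
Total cost = 1055.
So P1→Branch1 carries 60 boxes.

60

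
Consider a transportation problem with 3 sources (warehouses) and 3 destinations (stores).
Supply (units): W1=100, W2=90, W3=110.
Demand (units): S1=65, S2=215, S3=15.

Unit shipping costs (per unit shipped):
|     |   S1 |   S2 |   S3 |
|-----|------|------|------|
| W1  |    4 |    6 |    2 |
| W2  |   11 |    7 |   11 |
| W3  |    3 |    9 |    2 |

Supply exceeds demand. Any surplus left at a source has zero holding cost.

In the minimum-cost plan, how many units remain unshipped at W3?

5

Minimum-cost shipments:
  W1->S2: 100 × 6 = 600
  W2->S2: 90 × 7 = 630
  W3->S1: 65 × 3 = 195
  W3->S2: 25 × 9 = 225
  W3->S3: 15 × 2 = 30
Total cost = 1680.
W3 ships 105 of its 110, leaving 5.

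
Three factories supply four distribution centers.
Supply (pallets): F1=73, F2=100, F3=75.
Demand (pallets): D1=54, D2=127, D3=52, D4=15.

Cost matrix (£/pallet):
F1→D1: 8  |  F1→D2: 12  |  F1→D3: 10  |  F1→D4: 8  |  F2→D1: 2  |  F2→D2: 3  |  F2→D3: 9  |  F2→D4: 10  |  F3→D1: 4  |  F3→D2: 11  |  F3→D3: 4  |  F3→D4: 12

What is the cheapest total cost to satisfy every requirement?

A cheapest plan:
  F1->D1: 31 × £8 = £248
  F1->D2: 27 × £12 = £324
  F1->D4: 15 × £8 = £120
  F2->D2: 100 × £3 = £300
  F3->D1: 23 × £4 = £92
  F3->D3: 52 × £4 = £208
Total = 248 + 324 + 120 + 300 + 92 + 208 = £1292.
(Supply check: F1 ships 73; F2 ships 100; F3 ships 75.)

1292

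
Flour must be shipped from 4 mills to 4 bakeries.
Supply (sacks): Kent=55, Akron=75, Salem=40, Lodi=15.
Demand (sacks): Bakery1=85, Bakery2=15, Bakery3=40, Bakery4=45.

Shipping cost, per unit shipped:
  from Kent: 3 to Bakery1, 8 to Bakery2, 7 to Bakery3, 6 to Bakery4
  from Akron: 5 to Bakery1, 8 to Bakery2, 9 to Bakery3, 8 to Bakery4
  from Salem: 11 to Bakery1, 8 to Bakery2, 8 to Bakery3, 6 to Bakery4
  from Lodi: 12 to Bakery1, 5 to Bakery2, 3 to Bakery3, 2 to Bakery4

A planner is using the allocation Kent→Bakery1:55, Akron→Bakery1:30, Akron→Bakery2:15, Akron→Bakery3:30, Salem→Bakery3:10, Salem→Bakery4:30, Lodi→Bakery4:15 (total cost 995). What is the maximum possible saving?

10

Current plan cost = 55·3 + 30·5 + 15·8 + 30·9 + 10·8 + 30·6 + 15·2 = 995.
Optimal plan:
  Kent→Bakery1: 30 × 3 = 90
  Kent→Bakery3: 25 × 7 = 175
  Akron→Bakery1: 55 × 5 = 275
  Akron→Bakery2: 15 × 8 = 120
  Akron→Bakery4: 5 × 8 = 40
  Salem→Bakery4: 40 × 6 = 240
  Lodi→Bakery3: 15 × 3 = 45
Optimal cost = 985.
Saving = 995 − 985 = 10.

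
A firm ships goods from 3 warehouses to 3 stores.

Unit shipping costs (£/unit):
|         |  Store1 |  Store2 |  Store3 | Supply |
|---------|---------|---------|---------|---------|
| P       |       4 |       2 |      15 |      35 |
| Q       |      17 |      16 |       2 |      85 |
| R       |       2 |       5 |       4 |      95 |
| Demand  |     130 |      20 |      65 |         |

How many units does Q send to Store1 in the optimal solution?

20

The minimum-cost plan:
  P–Store1: 15 units
  P–Store2: 20 units
  Q–Store1: 20 units
  Q–Store3: 65 units
  R–Store1: 95 units
Total cost = £760.
So Q→Store1 carries 20 units.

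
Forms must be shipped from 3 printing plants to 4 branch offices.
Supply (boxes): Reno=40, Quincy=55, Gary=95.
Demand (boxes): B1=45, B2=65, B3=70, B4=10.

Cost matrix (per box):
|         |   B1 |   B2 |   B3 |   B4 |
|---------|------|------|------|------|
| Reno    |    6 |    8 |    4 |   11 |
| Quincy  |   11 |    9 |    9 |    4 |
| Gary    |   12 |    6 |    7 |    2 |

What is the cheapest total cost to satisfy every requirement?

1295

One minimum-cost allocation:
  Reno->B3: 40 × 4 = 160
  Quincy->B1: 45 × 11 = 495
  Quincy->B3: 10 × 9 = 90
  Gary->B2: 65 × 6 = 390
  Gary->B3: 20 × 7 = 140
  Gary->B4: 10 × 2 = 20
Total = 160 + 495 + 90 + 390 + 140 + 20 = 1295.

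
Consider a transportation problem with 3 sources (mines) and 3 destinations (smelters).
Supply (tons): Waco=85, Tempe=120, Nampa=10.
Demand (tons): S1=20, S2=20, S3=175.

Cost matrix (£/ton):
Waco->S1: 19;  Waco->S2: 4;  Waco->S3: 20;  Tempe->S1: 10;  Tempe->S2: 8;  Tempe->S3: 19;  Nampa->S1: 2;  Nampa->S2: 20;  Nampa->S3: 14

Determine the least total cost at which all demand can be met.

Optimal allocation:
  Waco–S2: 20 × £4 = £80
  Waco–S3: 65 × £20 = £1300
  Tempe–S1: 10 × £10 = £100
  Tempe–S3: 110 × £19 = £2090
  Nampa–S1: 10 × £2 = £20
Total = 80 + 1300 + 100 + 2090 + 20 = £3590.

3590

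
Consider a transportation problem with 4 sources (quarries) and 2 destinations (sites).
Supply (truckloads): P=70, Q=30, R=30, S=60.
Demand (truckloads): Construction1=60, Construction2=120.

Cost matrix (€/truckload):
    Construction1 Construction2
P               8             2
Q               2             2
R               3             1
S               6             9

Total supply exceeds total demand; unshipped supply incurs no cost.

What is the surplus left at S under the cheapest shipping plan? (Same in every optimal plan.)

10

An optimal plan:
  P→Construction2: 70 × €2 = €140
  Q→Construction1: 10 × €2 = €20
  Q→Construction2: 20 × €2 = €40
  R→Construction2: 30 × €1 = €30
  S→Construction1: 50 × €6 = €300
Total cost = €530.
S ships 50 of its 60, leaving 10.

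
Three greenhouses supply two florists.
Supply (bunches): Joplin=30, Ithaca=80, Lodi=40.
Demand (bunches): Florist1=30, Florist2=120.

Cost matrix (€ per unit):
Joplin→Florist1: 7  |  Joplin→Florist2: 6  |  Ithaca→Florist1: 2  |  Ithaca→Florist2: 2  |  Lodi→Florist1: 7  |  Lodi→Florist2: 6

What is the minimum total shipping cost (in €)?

580

One minimum-cost allocation:
  Joplin to Florist2: 30 × €6 = €180
  Ithaca to Florist1: 30 × €2 = €60
  Ithaca to Florist2: 50 × €2 = €100
  Lodi to Florist2: 40 × €6 = €240
Total = 180 + 60 + 100 + 240 = €580.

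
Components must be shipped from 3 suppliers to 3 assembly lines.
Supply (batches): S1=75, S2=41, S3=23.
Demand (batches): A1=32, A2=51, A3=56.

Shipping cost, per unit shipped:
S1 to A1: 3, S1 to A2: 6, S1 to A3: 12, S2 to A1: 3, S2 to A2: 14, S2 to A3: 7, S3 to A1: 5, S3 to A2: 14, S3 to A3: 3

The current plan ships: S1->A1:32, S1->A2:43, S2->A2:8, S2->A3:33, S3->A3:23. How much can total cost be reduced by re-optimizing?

64

Current plan cost = 32·3 + 43·6 + 8·14 + 33·7 + 23·3 = 766.
Optimal plan:
  S1 to A1: 24 × 3 = 72
  S1 to A2: 51 × 6 = 306
  S2 to A1: 8 × 3 = 24
  S2 to A3: 33 × 7 = 231
  S3 to A3: 23 × 3 = 69
Optimal cost = 702.
Saving = 766 − 702 = 64.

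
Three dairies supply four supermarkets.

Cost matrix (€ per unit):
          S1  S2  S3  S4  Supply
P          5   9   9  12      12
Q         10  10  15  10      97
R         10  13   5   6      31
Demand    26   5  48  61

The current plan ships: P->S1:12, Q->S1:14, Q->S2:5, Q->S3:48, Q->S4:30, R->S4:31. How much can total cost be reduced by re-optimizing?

198

Current plan cost = 12·5 + 14·10 + 5·10 + 48·15 + 30·10 + 31·6 = €1456.
Optimal plan:
  P to S3: 12 × €9 = €108
  Q to S1: 26 × €10 = €260
  Q to S2: 5 × €10 = €50
  Q to S3: 5 × €15 = €75
  Q to S4: 61 × €10 = €610
  R to S3: 31 × €5 = €155
Optimal cost = €1258.
Saving = 1456 − 1258 = €198.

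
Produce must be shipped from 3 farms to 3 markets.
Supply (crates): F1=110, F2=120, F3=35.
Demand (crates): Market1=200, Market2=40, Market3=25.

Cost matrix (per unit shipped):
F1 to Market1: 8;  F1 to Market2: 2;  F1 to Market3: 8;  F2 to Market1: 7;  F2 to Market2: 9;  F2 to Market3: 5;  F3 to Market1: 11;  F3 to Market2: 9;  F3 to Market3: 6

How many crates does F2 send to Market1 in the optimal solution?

120

Solving gives:
  F1–Market1: 70 × 8 = 560
  F1–Market2: 40 × 2 = 80
  F2–Market1: 120 × 7 = 840
  F3–Market1: 10 × 11 = 110
  F3–Market3: 25 × 6 = 150
Total cost = 1740.
So F2→Market1 carries 120 crates.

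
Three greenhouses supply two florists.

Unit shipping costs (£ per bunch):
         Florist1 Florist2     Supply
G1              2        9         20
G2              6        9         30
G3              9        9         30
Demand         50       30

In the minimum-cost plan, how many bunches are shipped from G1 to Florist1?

Optimal shipments:
  G1->Florist1: 20 × £2 = £40
  G2->Florist1: 30 × £6 = £180
  G3->Florist2: 30 × £9 = £270
Total cost = £490.
So G1→Florist1 carries 20 bunches.

20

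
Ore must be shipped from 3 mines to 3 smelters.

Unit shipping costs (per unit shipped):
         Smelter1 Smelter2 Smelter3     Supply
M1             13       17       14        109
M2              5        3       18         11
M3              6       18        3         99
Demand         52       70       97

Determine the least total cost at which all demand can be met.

Optimal allocation:
  M1–Smelter1: 50 tons
  M1–Smelter2: 59 tons
  M2–Smelter2: 11 tons
  M3–Smelter1: 2 tons
  M3–Smelter3: 97 tons
Total cost = 1989.

1989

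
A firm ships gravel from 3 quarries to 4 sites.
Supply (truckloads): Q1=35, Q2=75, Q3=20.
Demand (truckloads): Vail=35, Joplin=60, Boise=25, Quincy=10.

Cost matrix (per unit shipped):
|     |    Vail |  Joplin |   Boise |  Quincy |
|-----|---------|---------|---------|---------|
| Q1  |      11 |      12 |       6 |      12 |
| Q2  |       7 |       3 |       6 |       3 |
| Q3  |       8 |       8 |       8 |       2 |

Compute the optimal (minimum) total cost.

An optimal shipping plan:
  Q1->Vail: 10 truckloads
  Q1->Boise: 25 truckloads
  Q2->Vail: 15 truckloads
  Q2->Joplin: 60 truckloads
  Q3->Vail: 10 truckloads
  Q3->Quincy: 10 truckloads
Total cost = 645.
(Supply check: Q1 ships 35; Q2 ships 75; Q3 ships 20.)

645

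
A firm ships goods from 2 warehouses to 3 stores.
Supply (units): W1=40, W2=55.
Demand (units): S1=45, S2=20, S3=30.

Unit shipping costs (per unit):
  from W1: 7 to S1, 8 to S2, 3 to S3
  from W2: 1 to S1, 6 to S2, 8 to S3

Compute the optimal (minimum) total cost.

An optimal shipping plan:
  W1→S2: 10 × 8 = 80
  W1→S3: 30 × 3 = 90
  W2→S1: 45 × 1 = 45
  W2→S2: 10 × 6 = 60
Total = 80 + 90 + 45 + 60 = 275.

275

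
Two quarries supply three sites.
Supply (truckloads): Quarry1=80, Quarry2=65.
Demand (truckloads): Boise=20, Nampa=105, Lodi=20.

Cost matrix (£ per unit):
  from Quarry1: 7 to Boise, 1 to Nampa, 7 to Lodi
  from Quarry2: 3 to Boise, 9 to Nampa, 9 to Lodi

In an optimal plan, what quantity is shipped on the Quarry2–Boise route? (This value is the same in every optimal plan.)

Solving gives:
  Quarry1→Nampa: 80 × £1 = £80
  Quarry2→Boise: 20 × £3 = £60
  Quarry2→Nampa: 25 × £9 = £225
  Quarry2→Lodi: 20 × £9 = £180
Total cost = £545.
So Quarry2→Boise carries 20 truckloads.

20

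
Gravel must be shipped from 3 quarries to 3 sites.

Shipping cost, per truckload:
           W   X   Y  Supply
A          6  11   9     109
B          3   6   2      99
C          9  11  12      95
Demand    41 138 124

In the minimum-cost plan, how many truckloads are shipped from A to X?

43

The minimum-cost plan:
  A to W: 41 truckloads
  A to X: 43 truckloads
  A to Y: 25 truckloads
  B to Y: 99 truckloads
  C to X: 95 truckloads
Total cost = 2187.
So A→X carries 43 truckloads.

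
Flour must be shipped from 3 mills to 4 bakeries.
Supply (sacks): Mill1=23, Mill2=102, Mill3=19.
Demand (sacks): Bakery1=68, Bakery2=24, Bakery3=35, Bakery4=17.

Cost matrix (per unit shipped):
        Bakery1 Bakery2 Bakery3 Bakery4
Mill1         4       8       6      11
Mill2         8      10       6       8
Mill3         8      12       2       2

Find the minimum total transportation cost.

An optimal shipping plan:
  Mill1→Bakery1: 23 × 4 = 92
  Mill2→Bakery1: 45 × 8 = 360
  Mill2→Bakery2: 24 × 10 = 240
  Mill2→Bakery3: 33 × 6 = 198
  Mill3→Bakery3: 2 × 2 = 4
  Mill3→Bakery4: 17 × 2 = 34
Total = 92 + 360 + 240 + 198 + 4 + 34 = 928.

928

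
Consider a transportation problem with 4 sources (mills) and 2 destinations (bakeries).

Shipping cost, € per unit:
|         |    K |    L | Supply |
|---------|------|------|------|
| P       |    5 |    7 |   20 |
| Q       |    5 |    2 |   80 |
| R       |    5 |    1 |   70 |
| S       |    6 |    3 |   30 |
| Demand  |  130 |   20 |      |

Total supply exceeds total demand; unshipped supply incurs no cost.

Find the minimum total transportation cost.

670

An optimal shipping plan:
  Q–K: 80 × €5 = €400
  R–K: 50 × €5 = €250
  R–L: 20 × €1 = €20
Total = 400 + 250 + 20 = €670.
(Supply check: P ships 0; Q ships 80; R ships 70; S ships 0.)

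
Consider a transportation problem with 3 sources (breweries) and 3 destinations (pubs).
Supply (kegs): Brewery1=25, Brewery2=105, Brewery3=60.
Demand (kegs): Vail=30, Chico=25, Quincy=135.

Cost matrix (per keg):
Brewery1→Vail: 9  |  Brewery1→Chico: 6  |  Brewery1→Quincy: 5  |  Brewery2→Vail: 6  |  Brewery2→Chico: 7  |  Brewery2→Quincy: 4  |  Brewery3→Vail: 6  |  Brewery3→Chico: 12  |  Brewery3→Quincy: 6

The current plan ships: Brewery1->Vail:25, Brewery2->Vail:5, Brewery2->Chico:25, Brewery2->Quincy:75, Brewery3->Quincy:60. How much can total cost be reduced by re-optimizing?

160

Current plan cost = 25·9 + 5·6 + 25·7 + 75·4 + 60·6 = 1090.
Optimal plan:
  Brewery1→Chico: 25 × 6 = 150
  Brewery2→Quincy: 105 × 4 = 420
  Brewery3→Vail: 30 × 6 = 180
  Brewery3→Quincy: 30 × 6 = 180
Optimal cost = 930.
Saving = 1090 − 930 = 160.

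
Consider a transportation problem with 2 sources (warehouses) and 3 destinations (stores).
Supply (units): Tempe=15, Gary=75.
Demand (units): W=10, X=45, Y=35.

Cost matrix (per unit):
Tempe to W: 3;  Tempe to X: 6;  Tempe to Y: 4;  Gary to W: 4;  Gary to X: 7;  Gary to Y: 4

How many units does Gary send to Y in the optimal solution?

Optimal shipments:
  Tempe→X: 15 × 6 = 90
  Gary→W: 10 × 4 = 40
  Gary→X: 30 × 7 = 210
  Gary→Y: 35 × 4 = 140
Total cost = 480.
So Gary→Y carries 35 units.

35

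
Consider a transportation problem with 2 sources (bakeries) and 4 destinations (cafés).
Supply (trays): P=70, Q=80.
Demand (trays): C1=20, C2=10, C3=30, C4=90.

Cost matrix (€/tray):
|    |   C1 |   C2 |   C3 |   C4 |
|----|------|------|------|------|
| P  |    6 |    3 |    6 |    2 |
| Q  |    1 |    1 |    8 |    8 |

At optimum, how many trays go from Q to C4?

Optimal shipments:
  P to C4: 70 trays
  Q to C1: 20 trays
  Q to C2: 10 trays
  Q to C3: 30 trays
  Q to C4: 20 trays
Total cost = €570.
So Q→C4 carries 20 trays.

20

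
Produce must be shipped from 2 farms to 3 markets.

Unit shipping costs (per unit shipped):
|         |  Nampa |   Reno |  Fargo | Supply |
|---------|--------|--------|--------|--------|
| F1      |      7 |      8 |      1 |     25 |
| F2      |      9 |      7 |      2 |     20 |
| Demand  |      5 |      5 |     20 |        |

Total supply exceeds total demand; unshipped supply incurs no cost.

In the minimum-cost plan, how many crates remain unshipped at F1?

Minimum-cost shipments:
  F1 to Nampa: 5 × 7 = 35
  F1 to Fargo: 20 × 1 = 20
  F2 to Reno: 5 × 7 = 35
Total cost = 90.
F1 ships 25 of its 25, leaving 0.

0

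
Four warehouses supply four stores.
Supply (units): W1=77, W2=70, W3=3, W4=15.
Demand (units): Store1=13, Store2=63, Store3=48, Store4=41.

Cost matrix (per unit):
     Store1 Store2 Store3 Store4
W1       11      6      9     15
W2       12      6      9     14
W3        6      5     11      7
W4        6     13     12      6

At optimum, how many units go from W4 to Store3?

Solving gives:
  W1 to Store1: 13 × 11 = 143
  W1 to Store2: 63 × 6 = 378
  W1 to Store3: 1 × 9 = 9
  W2 to Store3: 47 × 9 = 423
  W2 to Store4: 23 × 14 = 322
  W3 to Store4: 3 × 7 = 21
  W4 to Store4: 15 × 6 = 90
Total cost = 1386.
The route W4→Store3 is not used.

0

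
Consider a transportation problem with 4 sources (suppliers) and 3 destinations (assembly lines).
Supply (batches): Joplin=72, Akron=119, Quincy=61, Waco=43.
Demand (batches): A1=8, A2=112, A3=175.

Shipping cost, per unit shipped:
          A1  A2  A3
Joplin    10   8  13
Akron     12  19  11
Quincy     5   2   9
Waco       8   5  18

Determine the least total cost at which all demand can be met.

A cheapest plan:
  Joplin→A1: 8 × 10 = 80
  Joplin→A2: 8 × 8 = 64
  Joplin→A3: 56 × 13 = 728
  Akron→A3: 119 × 11 = 1309
  Quincy→A2: 61 × 2 = 122
  Waco→A2: 43 × 5 = 215
Total = 80 + 64 + 728 + 1309 + 122 + 215 = 2518.
(Supply check: Joplin ships 72; Akron ships 119; Quincy ships 61; Waco ships 43.)

2518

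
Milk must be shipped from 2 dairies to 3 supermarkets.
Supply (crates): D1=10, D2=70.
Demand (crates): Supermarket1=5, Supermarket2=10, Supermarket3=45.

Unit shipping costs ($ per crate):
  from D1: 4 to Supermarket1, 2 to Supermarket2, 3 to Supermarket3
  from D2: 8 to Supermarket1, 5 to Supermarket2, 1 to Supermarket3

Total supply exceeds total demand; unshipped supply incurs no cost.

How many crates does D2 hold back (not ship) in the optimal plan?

20

Minimum-cost shipments:
  D1->Supermarket1: 5 × $4 = $20
  D1->Supermarket2: 5 × $2 = $10
  D2->Supermarket2: 5 × $5 = $25
  D2->Supermarket3: 45 × $1 = $45
Total cost = $100.
D2 ships 50 of its 70, leaving 20.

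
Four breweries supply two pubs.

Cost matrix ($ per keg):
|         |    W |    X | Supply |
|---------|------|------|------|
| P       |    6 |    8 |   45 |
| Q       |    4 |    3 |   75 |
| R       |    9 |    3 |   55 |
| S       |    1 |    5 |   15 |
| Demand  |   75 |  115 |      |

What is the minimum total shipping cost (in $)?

690

A cheapest plan:
  P->W: 45 kegs
  Q->W: 15 kegs
  Q->X: 60 kegs
  R->X: 55 kegs
  S->W: 15 kegs
Total cost = $690.
(Supply check: P ships 45; Q ships 75; R ships 55; S ships 15.)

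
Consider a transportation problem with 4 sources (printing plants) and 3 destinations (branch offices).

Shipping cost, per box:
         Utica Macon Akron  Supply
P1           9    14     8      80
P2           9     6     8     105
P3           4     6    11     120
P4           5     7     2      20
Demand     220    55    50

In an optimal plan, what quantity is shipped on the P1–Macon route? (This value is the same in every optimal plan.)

The minimum-cost plan:
  P1→Utica: 50 × 9 = 450
  P1→Akron: 30 × 8 = 240
  P2→Utica: 50 × 9 = 450
  P2→Macon: 55 × 6 = 330
  P3→Utica: 120 × 4 = 480
  P4→Akron: 20 × 2 = 40
Total cost = 1990.
The route P1→Macon is not used.

0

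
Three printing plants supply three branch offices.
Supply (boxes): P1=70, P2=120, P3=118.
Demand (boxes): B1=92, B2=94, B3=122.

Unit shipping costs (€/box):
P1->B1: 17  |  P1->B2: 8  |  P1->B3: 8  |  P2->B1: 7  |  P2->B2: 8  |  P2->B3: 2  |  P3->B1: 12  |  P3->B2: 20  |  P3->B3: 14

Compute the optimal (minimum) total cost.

2412

Optimal allocation:
  P1→B2: 70 × €8 = €560
  P2→B3: 120 × €2 = €240
  P3→B1: 92 × €12 = €1104
  P3→B2: 24 × €20 = €480
  P3→B3: 2 × €14 = €28
Total = 560 + 240 + 1104 + 480 + 28 = €2412.
(Supply check: P1 ships 70; P2 ships 120; P3 ships 118.)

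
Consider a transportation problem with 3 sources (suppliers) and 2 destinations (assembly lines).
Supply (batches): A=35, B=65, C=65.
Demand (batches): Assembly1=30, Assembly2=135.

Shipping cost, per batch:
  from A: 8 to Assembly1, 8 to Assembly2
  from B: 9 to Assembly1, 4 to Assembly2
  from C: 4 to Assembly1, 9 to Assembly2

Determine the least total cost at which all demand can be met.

975

Optimal allocation:
  A to Assembly2: 35 batches
  B to Assembly2: 65 batches
  C to Assembly1: 30 batches
  C to Assembly2: 35 batches
Total cost = 975.
(Supply check: A ships 35; B ships 65; C ships 65.)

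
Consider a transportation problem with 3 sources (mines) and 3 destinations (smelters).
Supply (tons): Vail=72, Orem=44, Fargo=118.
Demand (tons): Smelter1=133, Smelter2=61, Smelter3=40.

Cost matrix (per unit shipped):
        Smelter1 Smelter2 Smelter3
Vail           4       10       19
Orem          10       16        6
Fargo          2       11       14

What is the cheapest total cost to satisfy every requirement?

1170

Optimal allocation:
  Vail to Smelter1: 11 × 4 = 44
  Vail to Smelter2: 61 × 10 = 610
  Orem to Smelter1: 4 × 10 = 40
  Orem to Smelter3: 40 × 6 = 240
  Fargo to Smelter1: 118 × 2 = 236
Total = 44 + 610 + 40 + 240 + 236 = 1170.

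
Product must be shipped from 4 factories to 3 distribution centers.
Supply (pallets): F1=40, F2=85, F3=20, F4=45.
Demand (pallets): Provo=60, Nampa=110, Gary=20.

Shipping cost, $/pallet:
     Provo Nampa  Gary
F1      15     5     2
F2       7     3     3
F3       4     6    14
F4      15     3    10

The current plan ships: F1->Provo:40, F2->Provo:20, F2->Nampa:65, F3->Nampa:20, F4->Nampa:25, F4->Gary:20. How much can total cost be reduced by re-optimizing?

560

Current plan cost = 40·15 + 20·7 + 65·3 + 20·6 + 25·3 + 20·10 = $1330.
Optimal plan:
  F1–Nampa: 20 × $5 = $100
  F1–Gary: 20 × $2 = $40
  F2–Provo: 40 × $7 = $280
  F2–Nampa: 45 × $3 = $135
  F3–Provo: 20 × $4 = $80
  F4–Nampa: 45 × $3 = $135
Optimal cost = $770.
Saving = 1330 − 770 = $560.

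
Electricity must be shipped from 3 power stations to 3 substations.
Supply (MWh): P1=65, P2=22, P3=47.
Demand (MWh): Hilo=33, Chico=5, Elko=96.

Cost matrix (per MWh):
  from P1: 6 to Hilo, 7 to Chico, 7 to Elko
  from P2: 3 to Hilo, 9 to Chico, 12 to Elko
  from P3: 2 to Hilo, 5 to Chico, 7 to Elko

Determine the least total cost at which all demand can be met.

785

Optimal allocation:
  P1–Elko: 65 × 7 = 455
  P2–Hilo: 22 × 3 = 66
  P3–Hilo: 11 × 2 = 22
  P3–Chico: 5 × 5 = 25
  P3–Elko: 31 × 7 = 217
Total = 455 + 66 + 22 + 25 + 217 = 785.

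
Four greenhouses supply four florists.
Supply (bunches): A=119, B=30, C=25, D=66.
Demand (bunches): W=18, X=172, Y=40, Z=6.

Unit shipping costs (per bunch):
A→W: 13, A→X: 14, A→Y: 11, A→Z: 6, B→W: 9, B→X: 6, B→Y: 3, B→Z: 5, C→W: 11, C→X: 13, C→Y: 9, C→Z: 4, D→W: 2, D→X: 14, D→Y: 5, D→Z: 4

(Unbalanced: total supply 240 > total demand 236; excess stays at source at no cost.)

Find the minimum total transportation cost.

A cheapest plan:
  A–X: 117 × 14 = 1638
  B–X: 30 × 6 = 180
  C–X: 25 × 13 = 325
  D–W: 18 × 2 = 36
  D–Y: 40 × 5 = 200
  D–Z: 6 × 4 = 24
Total = 1638 + 180 + 325 + 36 + 200 + 24 = 2403.
(Supply check: A ships 117; B ships 30; C ships 25; D ships 64.)

2403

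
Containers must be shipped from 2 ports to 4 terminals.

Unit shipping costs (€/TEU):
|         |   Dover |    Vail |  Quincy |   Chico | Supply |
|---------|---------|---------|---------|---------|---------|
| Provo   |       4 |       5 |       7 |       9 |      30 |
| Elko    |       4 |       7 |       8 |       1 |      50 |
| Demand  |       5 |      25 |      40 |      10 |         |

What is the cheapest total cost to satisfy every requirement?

470

Optimal allocation:
  Provo→Vail: 25 TEU
  Provo→Quincy: 5 TEU
  Elko→Dover: 5 TEU
  Elko→Quincy: 35 TEU
  Elko→Chico: 10 TEU
Total cost = €470.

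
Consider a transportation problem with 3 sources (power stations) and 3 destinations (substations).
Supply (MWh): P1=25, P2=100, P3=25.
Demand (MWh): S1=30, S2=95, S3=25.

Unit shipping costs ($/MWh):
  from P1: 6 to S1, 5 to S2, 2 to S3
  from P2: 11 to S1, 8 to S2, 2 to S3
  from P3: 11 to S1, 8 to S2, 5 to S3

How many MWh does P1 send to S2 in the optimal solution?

0

The minimum-cost plan:
  P1–S1: 25 × $6 = $150
  P2–S1: 5 × $11 = $55
  P2–S2: 70 × $8 = $560
  P2–S3: 25 × $2 = $50
  P3–S2: 25 × $8 = $200
Total cost = $1015.
The route P1→S2 is not used.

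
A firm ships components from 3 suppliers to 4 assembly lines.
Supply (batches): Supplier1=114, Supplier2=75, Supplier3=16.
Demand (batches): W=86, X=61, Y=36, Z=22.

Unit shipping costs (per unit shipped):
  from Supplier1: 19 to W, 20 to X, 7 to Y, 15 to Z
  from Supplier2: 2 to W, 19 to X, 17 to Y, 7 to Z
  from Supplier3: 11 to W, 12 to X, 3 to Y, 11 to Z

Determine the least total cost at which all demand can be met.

A cheapest plan:
  Supplier1 to X: 56 × 20 = 1120
  Supplier1 to Y: 36 × 7 = 252
  Supplier1 to Z: 22 × 15 = 330
  Supplier2 to W: 75 × 2 = 150
  Supplier3 to W: 11 × 11 = 121
  Supplier3 to X: 5 × 12 = 60
Total = 1120 + 252 + 330 + 150 + 121 + 60 = 2033.

2033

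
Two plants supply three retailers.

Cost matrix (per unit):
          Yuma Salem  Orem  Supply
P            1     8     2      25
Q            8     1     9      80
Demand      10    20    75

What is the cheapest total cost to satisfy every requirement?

600

Optimal allocation:
  P to Orem: 25 × 2 = 50
  Q to Yuma: 10 × 8 = 80
  Q to Salem: 20 × 1 = 20
  Q to Orem: 50 × 9 = 450
Total = 50 + 80 + 20 + 450 = 600.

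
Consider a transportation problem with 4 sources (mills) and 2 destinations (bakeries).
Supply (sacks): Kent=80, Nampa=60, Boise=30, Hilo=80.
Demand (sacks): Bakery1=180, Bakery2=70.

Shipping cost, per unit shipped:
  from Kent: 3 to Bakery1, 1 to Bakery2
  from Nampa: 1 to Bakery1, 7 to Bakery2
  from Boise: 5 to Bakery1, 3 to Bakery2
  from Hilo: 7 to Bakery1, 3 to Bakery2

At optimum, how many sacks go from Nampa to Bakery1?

60

Solving gives:
  Kent->Bakery1: 80 × 3 = 240
  Nampa->Bakery1: 60 × 1 = 60
  Boise->Bakery1: 30 × 5 = 150
  Hilo->Bakery1: 10 × 7 = 70
  Hilo->Bakery2: 70 × 3 = 210
Total cost = 730.
So Nampa→Bakery1 carries 60 sacks.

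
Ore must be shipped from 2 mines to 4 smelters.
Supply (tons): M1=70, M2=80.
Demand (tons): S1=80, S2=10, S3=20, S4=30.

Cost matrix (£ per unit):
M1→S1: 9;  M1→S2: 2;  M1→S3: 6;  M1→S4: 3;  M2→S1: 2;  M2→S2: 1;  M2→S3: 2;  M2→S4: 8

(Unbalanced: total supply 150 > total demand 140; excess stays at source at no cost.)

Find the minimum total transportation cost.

390

A cheapest plan:
  M1–S2: 10 × £2 = £20
  M1–S3: 20 × £6 = £120
  M1–S4: 30 × £3 = £90
  M2–S1: 80 × £2 = £160
Total = 20 + 120 + 90 + 160 = £390.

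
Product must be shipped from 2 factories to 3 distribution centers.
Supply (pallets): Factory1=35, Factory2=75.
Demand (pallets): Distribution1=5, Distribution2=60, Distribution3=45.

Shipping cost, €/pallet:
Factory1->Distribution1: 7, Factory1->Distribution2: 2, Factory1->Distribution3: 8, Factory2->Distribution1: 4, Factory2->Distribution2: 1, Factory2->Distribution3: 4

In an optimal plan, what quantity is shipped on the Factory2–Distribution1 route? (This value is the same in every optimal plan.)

5

Solving gives:
  Factory1->Distribution2: 35 × €2 = €70
  Factory2->Distribution1: 5 × €4 = €20
  Factory2->Distribution2: 25 × €1 = €25
  Factory2->Distribution3: 45 × €4 = €180
Total cost = €295.
So Factory2→Distribution1 carries 5 pallets.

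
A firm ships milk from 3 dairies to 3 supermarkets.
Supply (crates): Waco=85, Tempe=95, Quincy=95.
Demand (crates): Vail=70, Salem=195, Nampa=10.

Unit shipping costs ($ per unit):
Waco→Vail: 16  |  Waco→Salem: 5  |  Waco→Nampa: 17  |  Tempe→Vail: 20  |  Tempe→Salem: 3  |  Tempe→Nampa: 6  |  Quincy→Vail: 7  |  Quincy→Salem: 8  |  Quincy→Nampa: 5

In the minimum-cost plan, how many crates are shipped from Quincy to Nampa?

10

The minimum-cost plan:
  Waco–Salem: 85 × $5 = $425
  Tempe–Salem: 95 × $3 = $285
  Quincy–Vail: 70 × $7 = $490
  Quincy–Salem: 15 × $8 = $120
  Quincy–Nampa: 10 × $5 = $50
Total cost = $1370.
So Quincy→Nampa carries 10 crates.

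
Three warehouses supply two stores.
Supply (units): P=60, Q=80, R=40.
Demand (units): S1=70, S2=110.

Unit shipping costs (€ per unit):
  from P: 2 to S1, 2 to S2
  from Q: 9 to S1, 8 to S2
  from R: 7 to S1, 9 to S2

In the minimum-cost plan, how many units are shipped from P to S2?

30

The minimum-cost plan:
  P to S1: 30 × €2 = €60
  P to S2: 30 × €2 = €60
  Q to S2: 80 × €8 = €640
  R to S1: 40 × €7 = €280
Total cost = €1040.
So P→S2 carries 30 units.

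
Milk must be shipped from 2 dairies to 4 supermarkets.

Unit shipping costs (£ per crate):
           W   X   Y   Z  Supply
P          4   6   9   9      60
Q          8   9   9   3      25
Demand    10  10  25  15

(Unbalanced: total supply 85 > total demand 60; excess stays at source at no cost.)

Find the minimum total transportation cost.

370

Optimal allocation:
  P to W: 10 × £4 = £40
  P to X: 10 × £6 = £60
  P to Y: 25 × £9 = £225
  Q to Z: 15 × £3 = £45
Total = 40 + 60 + 225 + 45 = £370.
(Supply check: P ships 45; Q ships 15.)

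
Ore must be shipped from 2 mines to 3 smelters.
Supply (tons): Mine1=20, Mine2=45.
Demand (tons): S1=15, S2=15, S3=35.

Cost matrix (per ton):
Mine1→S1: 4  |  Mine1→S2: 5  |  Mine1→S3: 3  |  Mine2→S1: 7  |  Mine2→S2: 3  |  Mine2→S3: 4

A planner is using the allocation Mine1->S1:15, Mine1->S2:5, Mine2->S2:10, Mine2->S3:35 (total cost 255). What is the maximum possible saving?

Current plan cost = 15·4 + 5·5 + 10·3 + 35·4 = 255.
Optimal plan:
  Mine1 to S1: 15 × 4 = 60
  Mine1 to S3: 5 × 3 = 15
  Mine2 to S2: 15 × 3 = 45
  Mine2 to S3: 30 × 4 = 120
Optimal cost = 240.
Saving = 255 − 240 = 15.

15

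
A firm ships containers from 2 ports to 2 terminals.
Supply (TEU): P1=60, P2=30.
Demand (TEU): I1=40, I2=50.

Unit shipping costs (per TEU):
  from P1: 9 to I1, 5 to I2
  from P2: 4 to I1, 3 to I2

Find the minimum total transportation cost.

460

An optimal shipping plan:
  P1 to I1: 10 TEU
  P1 to I2: 50 TEU
  P2 to I1: 30 TEU
Total cost = 460.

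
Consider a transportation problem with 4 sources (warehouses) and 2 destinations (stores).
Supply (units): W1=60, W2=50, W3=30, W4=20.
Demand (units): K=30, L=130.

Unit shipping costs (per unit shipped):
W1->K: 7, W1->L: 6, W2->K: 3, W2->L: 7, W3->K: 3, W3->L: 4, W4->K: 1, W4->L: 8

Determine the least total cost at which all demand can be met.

810

An optimal shipping plan:
  W1–L: 60 × 6 = 360
  W2–K: 10 × 3 = 30
  W2–L: 40 × 7 = 280
  W3–L: 30 × 4 = 120
  W4–K: 20 × 1 = 20
Total = 360 + 30 + 280 + 120 + 20 = 810.
(Supply check: W1 ships 60; W2 ships 50; W3 ships 30; W4 ships 20.)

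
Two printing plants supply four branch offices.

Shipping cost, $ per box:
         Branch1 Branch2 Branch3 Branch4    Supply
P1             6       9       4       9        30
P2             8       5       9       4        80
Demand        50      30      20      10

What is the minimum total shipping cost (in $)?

650

An optimal shipping plan:
  P1→Branch1: 10 × $6 = $60
  P1→Branch3: 20 × $4 = $80
  P2→Branch1: 40 × $8 = $320
  P2→Branch2: 30 × $5 = $150
  P2→Branch4: 10 × $4 = $40
Total = 60 + 80 + 320 + 150 + 40 = $650.
(Supply check: P1 ships 30; P2 ships 80.)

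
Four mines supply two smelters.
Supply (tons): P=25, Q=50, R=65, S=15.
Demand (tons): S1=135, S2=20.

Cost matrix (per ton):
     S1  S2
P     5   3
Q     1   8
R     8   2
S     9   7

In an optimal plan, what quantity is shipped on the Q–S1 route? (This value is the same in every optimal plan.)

50

The minimum-cost plan:
  P->S1: 25 × 5 = 125
  Q->S1: 50 × 1 = 50
  R->S1: 45 × 8 = 360
  R->S2: 20 × 2 = 40
  S->S1: 15 × 9 = 135
Total cost = 710.
So Q→S1 carries 50 tons.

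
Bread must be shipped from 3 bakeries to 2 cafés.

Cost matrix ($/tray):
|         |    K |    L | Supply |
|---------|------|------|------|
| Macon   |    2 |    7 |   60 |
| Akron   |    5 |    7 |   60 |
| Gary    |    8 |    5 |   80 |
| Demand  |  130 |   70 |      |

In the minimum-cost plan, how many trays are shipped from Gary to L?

The minimum-cost plan:
  Macon–K: 60 × $2 = $120
  Akron–K: 60 × $5 = $300
  Gary–K: 10 × $8 = $80
  Gary–L: 70 × $5 = $350
Total cost = $850.
So Gary→L carries 70 trays.

70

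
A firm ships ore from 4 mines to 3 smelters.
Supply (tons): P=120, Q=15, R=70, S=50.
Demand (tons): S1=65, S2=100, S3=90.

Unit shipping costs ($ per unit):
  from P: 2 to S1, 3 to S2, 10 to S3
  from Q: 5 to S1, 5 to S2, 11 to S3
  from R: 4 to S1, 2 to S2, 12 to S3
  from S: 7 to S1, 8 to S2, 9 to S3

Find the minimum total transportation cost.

1225

One minimum-cost allocation:
  P to S1: 65 × $2 = $130
  P to S2: 30 × $3 = $90
  P to S3: 25 × $10 = $250
  Q to S3: 15 × $11 = $165
  R to S2: 70 × $2 = $140
  S to S3: 50 × $9 = $450
Total = 130 + 90 + 250 + 165 + 140 + 450 = $1225.
(Supply check: P ships 120; Q ships 15; R ships 70; S ships 50.)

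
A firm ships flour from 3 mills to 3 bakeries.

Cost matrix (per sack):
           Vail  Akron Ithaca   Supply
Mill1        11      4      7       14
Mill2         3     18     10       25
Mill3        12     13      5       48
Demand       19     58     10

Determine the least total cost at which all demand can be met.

765

One minimum-cost allocation:
  Mill1->Akron: 14 sacks
  Mill2->Vail: 19 sacks
  Mill2->Ithaca: 6 sacks
  Mill3->Akron: 44 sacks
  Mill3->Ithaca: 4 sacks
Total cost = 765.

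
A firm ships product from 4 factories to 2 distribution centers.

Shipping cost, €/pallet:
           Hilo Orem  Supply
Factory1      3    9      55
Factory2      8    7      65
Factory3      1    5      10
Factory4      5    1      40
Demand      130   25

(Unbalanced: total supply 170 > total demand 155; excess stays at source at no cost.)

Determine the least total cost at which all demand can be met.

A cheapest plan:
  Factory1->Hilo: 55 × €3 = €165
  Factory2->Hilo: 50 × €8 = €400
  Factory3->Hilo: 10 × €1 = €10
  Factory4->Hilo: 15 × €5 = €75
  Factory4->Orem: 25 × €1 = €25
Total = 165 + 400 + 10 + 75 + 25 = €675.

675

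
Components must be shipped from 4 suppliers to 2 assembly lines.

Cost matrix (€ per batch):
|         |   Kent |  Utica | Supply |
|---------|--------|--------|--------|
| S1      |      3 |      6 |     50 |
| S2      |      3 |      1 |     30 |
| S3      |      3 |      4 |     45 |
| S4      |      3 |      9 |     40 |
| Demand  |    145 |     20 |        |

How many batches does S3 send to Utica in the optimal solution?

0

Optimal shipments:
  S1→Kent: 50 × €3 = €150
  S2→Kent: 10 × €3 = €30
  S2→Utica: 20 × €1 = €20
  S3→Kent: 45 × €3 = €135
  S4→Kent: 40 × €3 = €120
Total cost = €455.
The route S3→Utica is not used.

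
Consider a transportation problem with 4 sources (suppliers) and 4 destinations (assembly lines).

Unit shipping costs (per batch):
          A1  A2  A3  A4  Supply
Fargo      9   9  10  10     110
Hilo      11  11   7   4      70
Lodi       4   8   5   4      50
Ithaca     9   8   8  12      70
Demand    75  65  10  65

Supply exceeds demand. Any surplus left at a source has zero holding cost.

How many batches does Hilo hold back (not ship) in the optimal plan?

0

An optimal plan:
  Fargo→A1: 25 × 9 = 225
  Hilo→A3: 5 × 7 = 35
  Hilo→A4: 65 × 4 = 260
  Lodi→A1: 50 × 4 = 200
  Ithaca→A2: 65 × 8 = 520
  Ithaca→A3: 5 × 8 = 40
Total cost = 1280.
Hilo ships 70 of its 70, leaving 0.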